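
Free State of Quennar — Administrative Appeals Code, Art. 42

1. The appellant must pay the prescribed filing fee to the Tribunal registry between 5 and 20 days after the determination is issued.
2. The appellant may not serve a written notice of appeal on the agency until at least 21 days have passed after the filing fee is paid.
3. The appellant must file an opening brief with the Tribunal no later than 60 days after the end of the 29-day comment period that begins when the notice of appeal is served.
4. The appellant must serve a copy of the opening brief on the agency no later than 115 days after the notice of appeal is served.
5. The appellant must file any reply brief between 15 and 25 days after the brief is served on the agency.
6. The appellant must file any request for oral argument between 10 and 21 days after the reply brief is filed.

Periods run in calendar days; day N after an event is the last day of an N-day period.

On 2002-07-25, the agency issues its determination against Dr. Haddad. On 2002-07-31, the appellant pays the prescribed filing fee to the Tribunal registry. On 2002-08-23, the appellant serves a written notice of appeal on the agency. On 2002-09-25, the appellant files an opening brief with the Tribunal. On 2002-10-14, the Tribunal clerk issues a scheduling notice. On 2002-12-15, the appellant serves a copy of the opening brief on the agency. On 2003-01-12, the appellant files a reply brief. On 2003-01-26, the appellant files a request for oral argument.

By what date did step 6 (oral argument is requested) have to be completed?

2003-02-02

Step 6 runs from 2003-01-12, when the reply brief is filed. The window is 10–21 days after 2003-01-12; it closes on 2003-02-02.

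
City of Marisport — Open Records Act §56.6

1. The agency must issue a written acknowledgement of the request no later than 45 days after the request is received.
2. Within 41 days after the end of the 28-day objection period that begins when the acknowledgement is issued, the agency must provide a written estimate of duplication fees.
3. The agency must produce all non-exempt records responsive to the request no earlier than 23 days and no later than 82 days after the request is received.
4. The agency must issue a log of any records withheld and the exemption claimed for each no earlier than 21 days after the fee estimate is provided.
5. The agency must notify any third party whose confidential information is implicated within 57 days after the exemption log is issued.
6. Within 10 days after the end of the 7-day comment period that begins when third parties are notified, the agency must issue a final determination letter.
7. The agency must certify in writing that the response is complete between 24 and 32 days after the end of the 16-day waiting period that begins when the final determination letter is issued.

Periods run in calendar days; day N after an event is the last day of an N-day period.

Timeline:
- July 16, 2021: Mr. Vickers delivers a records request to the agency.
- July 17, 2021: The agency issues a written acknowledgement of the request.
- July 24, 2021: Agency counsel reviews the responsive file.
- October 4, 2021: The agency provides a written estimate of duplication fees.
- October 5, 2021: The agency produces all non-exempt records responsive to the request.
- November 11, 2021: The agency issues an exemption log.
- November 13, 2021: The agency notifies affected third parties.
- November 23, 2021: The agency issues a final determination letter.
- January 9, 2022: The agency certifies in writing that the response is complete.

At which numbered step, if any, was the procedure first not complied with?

Step 2

Step 1: 45 days after July 16, 2021 (when the request is received) is August 30, 2021; done July 17, 2021 — timely.
Step 2: 41 days after August 14, 2021 (end of the 28-day objection period, which began when the acknowledgement is issued on July 17, 2021) is September 24, 2021; October 4, 2021 misses that deadline by 10 days.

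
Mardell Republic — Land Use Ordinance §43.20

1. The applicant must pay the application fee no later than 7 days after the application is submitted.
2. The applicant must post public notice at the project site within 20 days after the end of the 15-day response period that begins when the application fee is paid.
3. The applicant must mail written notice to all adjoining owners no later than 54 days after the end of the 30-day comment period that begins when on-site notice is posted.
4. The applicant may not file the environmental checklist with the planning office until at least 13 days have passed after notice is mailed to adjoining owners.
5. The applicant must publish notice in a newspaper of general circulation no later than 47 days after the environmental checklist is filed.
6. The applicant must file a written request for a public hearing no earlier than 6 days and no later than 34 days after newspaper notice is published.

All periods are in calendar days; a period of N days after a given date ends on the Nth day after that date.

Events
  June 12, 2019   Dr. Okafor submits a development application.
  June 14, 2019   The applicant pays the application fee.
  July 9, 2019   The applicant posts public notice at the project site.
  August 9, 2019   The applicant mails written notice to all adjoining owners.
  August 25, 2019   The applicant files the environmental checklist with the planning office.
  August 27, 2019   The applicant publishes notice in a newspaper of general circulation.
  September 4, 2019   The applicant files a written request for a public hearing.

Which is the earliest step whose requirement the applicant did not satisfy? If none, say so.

None — every step was satisfied

Step 1: 7 days after June 12, 2019 (when the application is submitted) is June 19, 2019; June 14, 2019 is within that limit.
Step 2: 20 days after June 29, 2019 (end of the 15-day response period, which began when the application fee is paid on June 14, 2019) is July 19, 2019; done July 9, 2019 — timely.
Step 3: 54 days after August 8, 2019 (end of the 30-day comment period, which began when on-site notice is posted on July 9, 2019) is October 1, 2019; August 9, 2019 is within that limit.
Step 4: the earliest permitted date is 13 days after August 9, 2019 (when notice is mailed to adjoining owners), i.e. August 22, 2019; August 25, 2019 is on or after that date.
Step 5: 47 days after August 25, 2019 (when the environmental checklist is filed) is October 11, 2019; done August 27, 2019 — timely.
Step 6: the window is 6–34 days after August 27, 2019 (when newspaper notice is published), so September 2, 2019 through September 30, 2019; September 4, 2019 falls inside that range.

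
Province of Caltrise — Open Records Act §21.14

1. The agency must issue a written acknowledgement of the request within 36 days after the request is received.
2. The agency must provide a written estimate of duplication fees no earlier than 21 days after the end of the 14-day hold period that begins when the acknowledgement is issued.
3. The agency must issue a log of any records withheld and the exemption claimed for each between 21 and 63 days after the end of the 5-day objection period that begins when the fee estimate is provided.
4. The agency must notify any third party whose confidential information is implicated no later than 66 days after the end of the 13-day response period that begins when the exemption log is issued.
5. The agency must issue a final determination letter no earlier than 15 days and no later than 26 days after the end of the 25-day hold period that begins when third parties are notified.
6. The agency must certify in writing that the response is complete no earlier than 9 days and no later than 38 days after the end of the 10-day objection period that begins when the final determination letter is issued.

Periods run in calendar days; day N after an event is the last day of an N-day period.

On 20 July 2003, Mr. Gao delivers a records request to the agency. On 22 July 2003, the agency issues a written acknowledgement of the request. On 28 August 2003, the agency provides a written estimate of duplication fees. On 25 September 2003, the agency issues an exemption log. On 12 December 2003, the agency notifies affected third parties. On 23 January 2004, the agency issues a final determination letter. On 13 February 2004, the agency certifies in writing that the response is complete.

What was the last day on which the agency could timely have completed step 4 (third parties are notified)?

The exemption log is issued on 25 September 2003; the 13-day response period therefore ends 8 October 2003, and step 4 runs from that date. 66 days after 8 October 2003 is 13 December 2003.

13 December 2003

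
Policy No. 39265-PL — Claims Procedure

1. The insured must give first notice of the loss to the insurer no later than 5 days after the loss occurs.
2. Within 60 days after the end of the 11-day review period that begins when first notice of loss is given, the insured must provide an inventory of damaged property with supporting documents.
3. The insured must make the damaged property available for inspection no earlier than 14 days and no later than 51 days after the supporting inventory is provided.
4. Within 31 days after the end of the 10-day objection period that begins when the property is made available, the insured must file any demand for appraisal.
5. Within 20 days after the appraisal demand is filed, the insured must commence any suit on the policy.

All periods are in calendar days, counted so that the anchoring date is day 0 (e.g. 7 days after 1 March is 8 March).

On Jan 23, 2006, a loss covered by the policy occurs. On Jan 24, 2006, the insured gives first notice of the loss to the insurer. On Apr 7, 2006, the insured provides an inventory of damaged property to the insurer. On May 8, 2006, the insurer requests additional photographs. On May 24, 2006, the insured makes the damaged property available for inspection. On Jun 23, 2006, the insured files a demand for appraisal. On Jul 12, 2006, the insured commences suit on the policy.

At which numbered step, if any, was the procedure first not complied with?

(1) due by Jan 23, 2006 + 5 days = Jan 28, 2006; completed Jan 24, 2006, before the deadline.
(2) due by Feb 4, 2006 + 60 days = Apr 5, 2006; not done until Apr 7, 2006, 2 days after the deadline.

Step 2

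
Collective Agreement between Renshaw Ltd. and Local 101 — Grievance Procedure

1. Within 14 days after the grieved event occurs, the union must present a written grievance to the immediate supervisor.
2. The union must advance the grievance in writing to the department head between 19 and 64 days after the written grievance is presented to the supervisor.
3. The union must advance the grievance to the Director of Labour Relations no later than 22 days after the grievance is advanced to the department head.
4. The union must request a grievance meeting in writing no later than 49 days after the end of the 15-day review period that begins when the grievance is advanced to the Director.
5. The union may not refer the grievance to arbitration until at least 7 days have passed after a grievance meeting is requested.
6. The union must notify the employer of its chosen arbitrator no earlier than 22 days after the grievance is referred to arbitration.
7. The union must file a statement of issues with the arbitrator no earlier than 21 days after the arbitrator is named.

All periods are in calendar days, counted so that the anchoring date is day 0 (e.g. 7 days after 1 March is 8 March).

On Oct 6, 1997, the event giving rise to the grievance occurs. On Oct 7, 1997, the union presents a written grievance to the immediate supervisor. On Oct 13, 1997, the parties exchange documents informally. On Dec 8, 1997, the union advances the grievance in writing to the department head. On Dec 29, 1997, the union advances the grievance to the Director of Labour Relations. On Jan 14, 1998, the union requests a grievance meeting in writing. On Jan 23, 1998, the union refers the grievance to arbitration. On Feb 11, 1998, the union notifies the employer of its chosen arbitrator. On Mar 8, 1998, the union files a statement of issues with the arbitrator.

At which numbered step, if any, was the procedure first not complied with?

(1) due by Oct 6, 1997 + 14 days = Oct 20, 1997; done Oct 7, 1997 — timely.
(2) the permitted window runs from Oct 7, 1997 + 19 = Oct 26, 1997 to Oct 7, 1997 + 64 = Dec 10, 1997; done Dec 8, 1997 — within the window.
(3) due by Dec 8, 1997 + 22 days = Dec 30, 1997; Dec 29, 1997 is within that limit.
(4) due by Jan 13, 1998 + 49 days = Mar 3, 1998; Jan 14, 1998 is within that limit.
(5) permitted from Jan 14, 1998 + 7 days = Jan 21, 1998 onward; Jan 23, 1998 is on or after that date.
(6) permitted from Jan 23, 1998 + 22 days = Feb 14, 1998 onward; Feb 11, 1998 is 3 days before the earliest permitted date.
The analysis stops there.

Step 6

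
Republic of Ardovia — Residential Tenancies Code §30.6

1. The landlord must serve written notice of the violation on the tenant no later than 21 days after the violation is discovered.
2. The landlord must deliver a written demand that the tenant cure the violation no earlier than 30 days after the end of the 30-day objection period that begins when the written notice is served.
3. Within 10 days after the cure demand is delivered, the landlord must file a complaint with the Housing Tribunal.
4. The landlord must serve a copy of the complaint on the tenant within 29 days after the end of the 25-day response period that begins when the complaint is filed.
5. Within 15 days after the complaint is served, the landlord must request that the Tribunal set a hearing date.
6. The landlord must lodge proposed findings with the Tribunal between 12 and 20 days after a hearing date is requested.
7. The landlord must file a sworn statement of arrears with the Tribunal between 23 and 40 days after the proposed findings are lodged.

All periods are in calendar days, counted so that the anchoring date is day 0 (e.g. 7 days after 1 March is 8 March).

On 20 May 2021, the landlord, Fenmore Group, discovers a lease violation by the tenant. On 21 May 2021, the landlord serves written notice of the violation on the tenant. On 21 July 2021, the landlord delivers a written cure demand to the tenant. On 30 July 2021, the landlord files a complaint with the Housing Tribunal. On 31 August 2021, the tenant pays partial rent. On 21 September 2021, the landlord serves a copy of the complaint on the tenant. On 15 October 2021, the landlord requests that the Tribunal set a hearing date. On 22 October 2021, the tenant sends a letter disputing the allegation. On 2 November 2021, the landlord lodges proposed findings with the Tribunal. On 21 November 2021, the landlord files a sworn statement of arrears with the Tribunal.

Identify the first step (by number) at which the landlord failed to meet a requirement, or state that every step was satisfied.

(1) due by 20 May 2021 + 21 days = 10 June 2021; 21 May 2021 is within that limit.
(2) permitted from 20 June 2021 + 30 days = 20 July 2021 onward; done 21 July 2021 — permitted.
(3) due by 21 July 2021 + 10 days = 31 July 2021; done 30 July 2021 — timely.
(4) due by 24 August 2021 + 29 days = 22 September 2021; completed 21 September 2021, before the deadline.
(5) due by 21 September 2021 + 15 days = 6 October 2021; 15 October 2021 misses that deadline by 9 days.
Later steps need not be reached.

Step 5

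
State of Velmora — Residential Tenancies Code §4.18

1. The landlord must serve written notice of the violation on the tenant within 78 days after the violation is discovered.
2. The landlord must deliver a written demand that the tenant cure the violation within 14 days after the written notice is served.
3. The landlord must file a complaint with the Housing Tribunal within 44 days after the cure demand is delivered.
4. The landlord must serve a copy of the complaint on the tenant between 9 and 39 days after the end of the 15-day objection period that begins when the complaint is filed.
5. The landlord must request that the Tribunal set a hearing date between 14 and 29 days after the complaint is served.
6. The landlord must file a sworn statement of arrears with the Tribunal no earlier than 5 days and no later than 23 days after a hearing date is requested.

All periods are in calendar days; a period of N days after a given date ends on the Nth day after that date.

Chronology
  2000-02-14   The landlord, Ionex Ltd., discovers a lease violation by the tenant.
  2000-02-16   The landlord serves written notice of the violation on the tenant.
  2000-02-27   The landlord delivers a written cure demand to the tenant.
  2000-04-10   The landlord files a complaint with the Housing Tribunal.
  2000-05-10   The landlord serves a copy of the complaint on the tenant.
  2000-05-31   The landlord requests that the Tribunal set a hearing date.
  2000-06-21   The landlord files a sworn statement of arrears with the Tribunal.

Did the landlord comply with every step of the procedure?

(1) due by 2000-02-14 + 78 days = 2000-05-02; 2000-02-16 is within that limit.
(2) due by 2000-02-16 + 14 days = 2000-03-01; done 2000-02-27 — timely.
(3) due by 2000-02-27 + 44 days = 2000-04-11; completed 2000-04-10, before the deadline.
(4) the permitted window runs from 2000-04-25 + 9 = 2000-05-04 to 2000-04-25 + 39 = 2000-06-03; done 2000-05-10, which is between those dates.
(5) the permitted window runs from 2000-05-10 + 14 = 2000-05-24 to 2000-05-10 + 29 = 2000-06-08; done 2000-05-31 — within the window.
(6) the permitted window runs from 2000-05-31 + 5 = 2000-06-05 to 2000-05-31 + 23 = 2000-06-23; done 2000-06-21 — within the window.

Yes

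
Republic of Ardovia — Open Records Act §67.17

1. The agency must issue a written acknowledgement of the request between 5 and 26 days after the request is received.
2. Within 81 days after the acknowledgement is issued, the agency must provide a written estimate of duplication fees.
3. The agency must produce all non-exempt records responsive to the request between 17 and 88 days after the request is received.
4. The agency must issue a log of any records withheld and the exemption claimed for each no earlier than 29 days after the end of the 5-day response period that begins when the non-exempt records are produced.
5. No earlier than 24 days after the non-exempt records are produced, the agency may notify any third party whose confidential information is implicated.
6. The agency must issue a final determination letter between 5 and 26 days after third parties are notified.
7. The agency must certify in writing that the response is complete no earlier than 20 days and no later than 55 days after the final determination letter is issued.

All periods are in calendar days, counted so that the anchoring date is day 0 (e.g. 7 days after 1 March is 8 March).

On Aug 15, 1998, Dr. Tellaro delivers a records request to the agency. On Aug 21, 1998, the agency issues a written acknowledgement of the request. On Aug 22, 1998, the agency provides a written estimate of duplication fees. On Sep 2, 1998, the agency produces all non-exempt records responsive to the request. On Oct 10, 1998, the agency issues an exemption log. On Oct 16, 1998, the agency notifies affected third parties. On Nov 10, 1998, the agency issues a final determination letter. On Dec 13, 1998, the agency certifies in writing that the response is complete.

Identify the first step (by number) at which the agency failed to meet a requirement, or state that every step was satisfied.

(1) the permitted window runs from Aug 15, 1998 + 5 = Aug 20, 1998 to Aug 15, 1998 + 26 = Sep 10, 1998; done Aug 21, 1998 — within the window.
(2) due by Aug 21, 1998 + 81 days = Nov 10, 1998; completed Aug 22, 1998, before the deadline.
(3) the permitted window runs from Aug 15, 1998 + 17 = Sep 1, 1998 to Aug 15, 1998 + 88 = Nov 11, 1998; done Sep 2, 1998, which is between those dates.
(4) permitted from Sep 7, 1998 + 29 days = Oct 6, 1998 onward; Oct 10, 1998 is on or after that date.
(5) permitted from Sep 2, 1998 + 24 days = Sep 26, 1998 onward; done Oct 16, 1998 — permitted.
(6) the permitted window runs from Oct 16, 1998 + 5 = Oct 21, 1998 to Oct 16, 1998 + 26 = Nov 11, 1998; done Nov 10, 1998 — within the window.
(7) the permitted window runs from Nov 10, 1998 + 20 = Nov 30, 1998 to Nov 10, 1998 + 55 = Jan 4, 1999; done Dec 13, 1998 — within the window.

None — every step was satisfied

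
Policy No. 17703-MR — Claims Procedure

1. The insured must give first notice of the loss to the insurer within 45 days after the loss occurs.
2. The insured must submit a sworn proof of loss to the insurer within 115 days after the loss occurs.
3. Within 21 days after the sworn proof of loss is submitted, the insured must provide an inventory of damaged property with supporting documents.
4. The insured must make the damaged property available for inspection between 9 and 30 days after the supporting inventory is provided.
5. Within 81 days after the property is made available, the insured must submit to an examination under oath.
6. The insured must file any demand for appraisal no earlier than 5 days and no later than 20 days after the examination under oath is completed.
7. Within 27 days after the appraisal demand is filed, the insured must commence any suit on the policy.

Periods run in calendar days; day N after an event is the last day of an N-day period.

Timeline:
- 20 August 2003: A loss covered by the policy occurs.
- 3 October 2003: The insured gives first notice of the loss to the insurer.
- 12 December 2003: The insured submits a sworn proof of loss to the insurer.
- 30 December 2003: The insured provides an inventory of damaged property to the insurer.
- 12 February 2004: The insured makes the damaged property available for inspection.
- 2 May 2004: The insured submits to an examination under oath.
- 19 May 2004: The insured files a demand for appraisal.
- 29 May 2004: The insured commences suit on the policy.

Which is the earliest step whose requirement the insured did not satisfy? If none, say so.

Step 1: 45 days after 20 August 2003 (when the loss occurs) is 4 October 2003; 3 October 2003 is within that limit.
Step 2: 115 days after 20 August 2003 (when the loss occurs) is 13 December 2003; completed 12 December 2003, before the deadline.
Step 3: 21 days after 12 December 2003 (when the sworn proof of loss is submitted) is 2 January 2004; completed 30 December 2003, before the deadline.
Step 4: the window is 9–30 days after 30 December 2003 (when the supporting inventory is provided), so 8 January 2004 through 29 January 2004; done 12 February 2004 — 14 days after the window closed.

Step 4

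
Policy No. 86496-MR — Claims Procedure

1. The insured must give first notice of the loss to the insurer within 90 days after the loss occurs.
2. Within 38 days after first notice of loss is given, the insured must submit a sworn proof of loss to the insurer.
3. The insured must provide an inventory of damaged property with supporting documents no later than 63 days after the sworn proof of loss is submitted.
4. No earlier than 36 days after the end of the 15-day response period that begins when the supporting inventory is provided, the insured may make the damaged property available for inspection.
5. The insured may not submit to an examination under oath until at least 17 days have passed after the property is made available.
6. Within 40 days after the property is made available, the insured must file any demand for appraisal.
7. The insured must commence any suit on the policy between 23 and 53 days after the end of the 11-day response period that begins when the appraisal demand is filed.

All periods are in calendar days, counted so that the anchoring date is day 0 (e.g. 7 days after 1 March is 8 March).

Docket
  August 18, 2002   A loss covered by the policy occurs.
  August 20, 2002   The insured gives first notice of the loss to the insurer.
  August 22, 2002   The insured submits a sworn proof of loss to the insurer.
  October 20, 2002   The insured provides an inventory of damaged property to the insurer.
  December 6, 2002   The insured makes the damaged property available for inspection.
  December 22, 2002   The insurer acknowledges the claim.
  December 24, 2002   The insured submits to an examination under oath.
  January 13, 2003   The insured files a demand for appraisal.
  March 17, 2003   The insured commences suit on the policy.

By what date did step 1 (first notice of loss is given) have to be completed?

Step 1 runs from August 18, 2002, when the loss occurs. 90 days after August 18, 2002 is November 16, 2002.

November 16, 2002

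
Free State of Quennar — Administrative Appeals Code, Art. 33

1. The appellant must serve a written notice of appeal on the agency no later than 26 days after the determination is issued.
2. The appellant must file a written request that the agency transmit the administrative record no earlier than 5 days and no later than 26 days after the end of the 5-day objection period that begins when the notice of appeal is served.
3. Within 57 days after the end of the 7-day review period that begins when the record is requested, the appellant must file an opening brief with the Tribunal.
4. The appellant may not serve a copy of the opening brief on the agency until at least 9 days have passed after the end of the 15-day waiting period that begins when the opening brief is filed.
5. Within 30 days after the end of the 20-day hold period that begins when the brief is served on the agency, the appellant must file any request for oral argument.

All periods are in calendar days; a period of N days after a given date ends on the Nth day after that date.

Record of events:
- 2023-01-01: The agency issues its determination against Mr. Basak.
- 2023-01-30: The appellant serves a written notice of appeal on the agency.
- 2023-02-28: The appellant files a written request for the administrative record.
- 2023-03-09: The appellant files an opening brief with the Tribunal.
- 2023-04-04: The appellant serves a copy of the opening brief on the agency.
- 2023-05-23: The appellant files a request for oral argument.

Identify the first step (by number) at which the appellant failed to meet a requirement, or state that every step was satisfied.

Step 1: 26 days after 2023-01-01 (when the determination is issued) is 2023-01-27; done 2023-01-30 — 3 days late.

Step 1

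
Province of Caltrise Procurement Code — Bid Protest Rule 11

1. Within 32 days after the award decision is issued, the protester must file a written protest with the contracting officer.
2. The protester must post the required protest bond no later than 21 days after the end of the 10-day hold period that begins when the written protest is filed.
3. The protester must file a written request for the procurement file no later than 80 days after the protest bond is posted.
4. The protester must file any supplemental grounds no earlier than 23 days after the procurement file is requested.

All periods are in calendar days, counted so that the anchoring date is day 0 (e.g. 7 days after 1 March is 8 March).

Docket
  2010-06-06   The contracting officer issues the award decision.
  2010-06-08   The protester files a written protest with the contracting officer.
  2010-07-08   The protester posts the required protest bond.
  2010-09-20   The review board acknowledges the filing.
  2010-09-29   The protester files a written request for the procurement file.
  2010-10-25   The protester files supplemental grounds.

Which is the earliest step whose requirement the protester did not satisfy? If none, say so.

(1) due by 2010-06-06 + 32 days = 2010-07-08; completed 2010-06-08, before the deadline.
(2) due by 2010-06-18 + 21 days = 2010-07-09; completed 2010-07-08, before the deadline.
(3) due by 2010-07-08 + 80 days = 2010-09-26; not done until 2010-09-29, 3 days after the deadline.

Step 3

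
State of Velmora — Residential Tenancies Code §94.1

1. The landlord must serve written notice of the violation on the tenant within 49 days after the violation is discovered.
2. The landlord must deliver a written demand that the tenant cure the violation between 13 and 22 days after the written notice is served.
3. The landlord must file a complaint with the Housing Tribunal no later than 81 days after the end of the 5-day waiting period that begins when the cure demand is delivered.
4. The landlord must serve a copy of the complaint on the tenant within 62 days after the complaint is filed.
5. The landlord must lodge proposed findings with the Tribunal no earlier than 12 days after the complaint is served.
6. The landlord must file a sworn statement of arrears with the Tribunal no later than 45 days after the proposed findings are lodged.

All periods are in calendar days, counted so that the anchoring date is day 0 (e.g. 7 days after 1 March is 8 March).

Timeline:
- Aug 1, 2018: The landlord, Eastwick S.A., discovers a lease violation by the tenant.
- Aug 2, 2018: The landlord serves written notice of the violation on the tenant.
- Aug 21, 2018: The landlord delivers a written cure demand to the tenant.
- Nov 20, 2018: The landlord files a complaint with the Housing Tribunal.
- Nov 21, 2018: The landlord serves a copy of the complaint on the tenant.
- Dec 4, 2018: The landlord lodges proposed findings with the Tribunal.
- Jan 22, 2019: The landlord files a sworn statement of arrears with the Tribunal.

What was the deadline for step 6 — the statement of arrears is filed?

Step 6 runs from Dec 4, 2018, when the proposed findings are lodged. 45 days after Dec 4, 2018 is Jan 18, 2019.

Jan 18, 2019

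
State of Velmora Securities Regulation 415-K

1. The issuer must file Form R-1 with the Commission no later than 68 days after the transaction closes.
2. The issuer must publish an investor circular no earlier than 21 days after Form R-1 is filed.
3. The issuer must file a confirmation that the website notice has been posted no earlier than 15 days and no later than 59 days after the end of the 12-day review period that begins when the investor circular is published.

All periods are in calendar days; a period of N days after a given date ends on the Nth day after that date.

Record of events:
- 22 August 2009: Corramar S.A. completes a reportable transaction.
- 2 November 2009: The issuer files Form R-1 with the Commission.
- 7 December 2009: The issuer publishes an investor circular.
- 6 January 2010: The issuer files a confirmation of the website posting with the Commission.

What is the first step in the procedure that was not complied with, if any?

Step 1: 68 days after 22 August 2009 (when the transaction closes) is 29 October 2009; done 2 November 2009 — 4 days late.

Step 1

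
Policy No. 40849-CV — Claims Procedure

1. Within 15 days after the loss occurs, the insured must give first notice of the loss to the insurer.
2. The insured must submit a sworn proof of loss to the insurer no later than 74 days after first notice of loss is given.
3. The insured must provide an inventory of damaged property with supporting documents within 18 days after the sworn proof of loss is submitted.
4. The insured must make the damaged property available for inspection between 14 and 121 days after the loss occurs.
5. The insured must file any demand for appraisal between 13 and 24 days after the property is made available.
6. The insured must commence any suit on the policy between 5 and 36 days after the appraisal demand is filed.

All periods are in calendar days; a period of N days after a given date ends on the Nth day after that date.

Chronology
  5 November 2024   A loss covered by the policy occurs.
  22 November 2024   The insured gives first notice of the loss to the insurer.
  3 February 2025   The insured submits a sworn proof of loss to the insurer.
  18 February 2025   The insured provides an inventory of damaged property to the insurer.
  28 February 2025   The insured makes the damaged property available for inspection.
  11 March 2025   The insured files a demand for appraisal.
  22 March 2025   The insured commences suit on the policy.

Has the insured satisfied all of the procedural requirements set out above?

No

(1) due by 5 November 2024 + 15 days = 20 November 2024; 22 November 2024 misses that deadline by 2 days.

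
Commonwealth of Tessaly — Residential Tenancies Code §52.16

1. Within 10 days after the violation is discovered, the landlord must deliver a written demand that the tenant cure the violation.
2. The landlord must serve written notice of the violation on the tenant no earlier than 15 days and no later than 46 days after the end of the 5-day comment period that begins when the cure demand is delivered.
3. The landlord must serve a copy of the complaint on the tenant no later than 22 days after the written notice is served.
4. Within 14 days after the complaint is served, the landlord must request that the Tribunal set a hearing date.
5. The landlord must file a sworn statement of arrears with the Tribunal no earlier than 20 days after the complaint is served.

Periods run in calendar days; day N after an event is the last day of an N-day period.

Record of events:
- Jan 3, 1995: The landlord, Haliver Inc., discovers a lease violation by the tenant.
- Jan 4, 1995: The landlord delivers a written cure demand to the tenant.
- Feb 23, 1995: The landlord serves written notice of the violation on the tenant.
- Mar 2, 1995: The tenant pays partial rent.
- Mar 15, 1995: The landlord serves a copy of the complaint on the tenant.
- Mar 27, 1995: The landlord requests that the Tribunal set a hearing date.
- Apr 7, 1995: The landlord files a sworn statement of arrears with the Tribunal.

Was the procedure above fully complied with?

Yes

Step 1: 10 days after Jan 3, 1995 (when the violation is discovered) is Jan 13, 1995; completed Jan 4, 1995, before the deadline.
Step 2: the window is 15–46 days after Jan 9, 1995 (end of the 5-day comment period, which began when the cure demand is delivered on Jan 4, 1995), so Jan 24, 1995 through Feb 24, 1995; done Feb 23, 1995, which is between those dates.
Step 3: 22 days after Feb 23, 1995 (when the written notice is served) is Mar 17, 1995; Mar 15, 1995 is within that limit.
Step 4: 14 days after Mar 15, 1995 (when the complaint is served) is Mar 29, 1995; completed Mar 27, 1995, before the deadline.
Step 5: the earliest permitted date is 20 days after Mar 15, 1995 (when the complaint is served), i.e. Apr 4, 1995; done Apr 7, 1995 — permitted.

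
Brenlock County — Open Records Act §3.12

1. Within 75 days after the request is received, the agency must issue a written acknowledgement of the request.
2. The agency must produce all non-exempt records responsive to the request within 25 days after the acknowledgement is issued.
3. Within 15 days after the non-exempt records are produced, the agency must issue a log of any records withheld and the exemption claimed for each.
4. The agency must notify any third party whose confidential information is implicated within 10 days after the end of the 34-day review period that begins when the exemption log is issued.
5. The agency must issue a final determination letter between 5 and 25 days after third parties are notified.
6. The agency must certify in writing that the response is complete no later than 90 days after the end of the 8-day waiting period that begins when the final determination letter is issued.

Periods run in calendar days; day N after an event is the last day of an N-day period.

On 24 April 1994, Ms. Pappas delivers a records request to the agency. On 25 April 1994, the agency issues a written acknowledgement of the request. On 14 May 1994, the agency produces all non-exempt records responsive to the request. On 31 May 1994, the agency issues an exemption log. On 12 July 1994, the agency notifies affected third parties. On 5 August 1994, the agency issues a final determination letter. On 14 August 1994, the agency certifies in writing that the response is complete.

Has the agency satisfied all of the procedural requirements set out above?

(1) due by 24 April 1994 + 75 days = 8 July 1994; done 25 April 1994 — timely.
(2) due by 25 April 1994 + 25 days = 20 May 1994; 14 May 1994 is within that limit.
(3) due by 14 May 1994 + 15 days = 29 May 1994; 31 May 1994 misses that deadline by 2 days.

No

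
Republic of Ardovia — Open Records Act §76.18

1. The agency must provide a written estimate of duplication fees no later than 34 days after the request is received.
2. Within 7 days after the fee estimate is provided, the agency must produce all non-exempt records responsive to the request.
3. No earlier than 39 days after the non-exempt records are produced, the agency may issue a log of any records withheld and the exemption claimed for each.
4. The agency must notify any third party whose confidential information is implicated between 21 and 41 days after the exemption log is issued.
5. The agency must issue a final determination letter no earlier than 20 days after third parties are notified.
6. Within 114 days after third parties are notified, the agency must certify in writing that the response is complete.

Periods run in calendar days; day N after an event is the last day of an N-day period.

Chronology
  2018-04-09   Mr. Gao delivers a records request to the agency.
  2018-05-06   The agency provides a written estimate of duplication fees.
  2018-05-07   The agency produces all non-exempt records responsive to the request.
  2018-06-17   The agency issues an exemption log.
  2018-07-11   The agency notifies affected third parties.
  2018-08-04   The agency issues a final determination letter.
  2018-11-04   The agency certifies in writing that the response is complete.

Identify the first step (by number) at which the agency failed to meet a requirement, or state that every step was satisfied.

Step 1: 34 days after 2018-04-09 (when the request is received) is 2018-05-13; done 2018-05-06 — timely.
Step 2: 7 days after 2018-05-06 (when the fee estimate is provided) is 2018-05-13; done 2018-05-07 — timely.
Step 3: the earliest permitted date is 39 days after 2018-05-07 (when the non-exempt records are produced), i.e. 2018-06-15; 2018-06-17 is on or after that date.
Step 4: the window is 21–41 days after 2018-06-17 (when the exemption log is issued), so 2018-07-08 through 2018-07-28; done 2018-07-11, which is between those dates.
Step 5: the earliest permitted date is 20 days after 2018-07-11 (when third parties are notified), i.e. 2018-07-31; done 2018-08-04, after the minimum wait.
Step 6: 114 days after 2018-07-11 (when third parties are notified) is 2018-11-02; not done until 2018-11-04, 2 days after the deadline.

Step 6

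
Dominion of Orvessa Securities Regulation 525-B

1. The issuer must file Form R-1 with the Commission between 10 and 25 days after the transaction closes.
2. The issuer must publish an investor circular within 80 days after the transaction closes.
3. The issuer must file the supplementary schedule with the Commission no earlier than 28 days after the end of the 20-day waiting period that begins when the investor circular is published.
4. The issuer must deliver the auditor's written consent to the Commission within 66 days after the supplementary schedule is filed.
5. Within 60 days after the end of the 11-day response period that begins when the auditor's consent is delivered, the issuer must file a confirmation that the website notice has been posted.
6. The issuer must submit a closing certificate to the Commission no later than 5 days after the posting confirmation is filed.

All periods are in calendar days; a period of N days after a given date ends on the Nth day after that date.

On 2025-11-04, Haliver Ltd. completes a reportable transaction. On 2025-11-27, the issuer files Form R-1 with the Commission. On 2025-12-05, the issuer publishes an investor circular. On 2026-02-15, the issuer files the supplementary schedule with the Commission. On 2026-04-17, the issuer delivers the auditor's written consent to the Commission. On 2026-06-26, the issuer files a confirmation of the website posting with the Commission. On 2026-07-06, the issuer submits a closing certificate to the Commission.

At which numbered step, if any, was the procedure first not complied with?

Step 1 — 10 and 25 days from 2025-11-04 (when the transaction closes) are 2025-11-14 and 2025-11-29 respectively; done 2025-11-27, which is between those dates.
Step 2 — counting 80 days from 2025-11-04 (when the transaction closes) gives a deadline of 2026-01-23; completed 2025-12-05, before the deadline.
Step 3 — must wait 28 days from 2025-12-25 (end of the 20-day waiting period, which began when the investor circular is published on 2025-12-05), so not before 2026-01-22; 2026-02-15 is on or after that date.
Step 4 — counting 66 days from 2026-02-15 (when the supplementary schedule is filed) gives a deadline of 2026-04-22; completed 2026-04-17, before the deadline.
Step 5 — counting 60 days from 2026-04-28 (end of the 11-day response period, which began when the auditor's consent is delivered on 2026-04-17) gives a deadline of 2026-06-27; 2026-06-26 is within that limit.
Step 6 — counting 5 days from 2026-06-26 (when the posting confirmation is filed) gives a deadline of 2026-07-01; not done until 2026-07-06, 5 days after the deadline.

Step 6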